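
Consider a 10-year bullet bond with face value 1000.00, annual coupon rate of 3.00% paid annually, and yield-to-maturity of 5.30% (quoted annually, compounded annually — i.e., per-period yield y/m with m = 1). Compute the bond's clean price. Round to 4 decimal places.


Answer: Price = 824.9593

Derivation:
Coupon per period c = face * coupon_rate / m = 30.000000
Periods per year m = 1; per-period yield y/m = 0.053000
Number of cashflows N = 10
Cashflows (t years, CF_t, discount factor 1/(1+y/m)^(m*t), PV):
  t = 1.0000: CF_t = 30.000000, DF = 0.949668, PV = 28.490028
  t = 2.0000: CF_t = 30.000000, DF = 0.901869, PV = 27.056057
  t = 3.0000: CF_t = 30.000000, DF = 0.856475, PV = 25.694262
  t = 4.0000: CF_t = 30.000000, DF = 0.813367, PV = 24.401008
  t = 5.0000: CF_t = 30.000000, DF = 0.772428, PV = 23.172847
  t = 6.0000: CF_t = 30.000000, DF = 0.733550, PV = 22.006503
  t = 7.0000: CF_t = 30.000000, DF = 0.696629, PV = 20.898863
  t = 8.0000: CF_t = 30.000000, DF = 0.661566, PV = 19.846973
  t = 9.0000: CF_t = 30.000000, DF = 0.628268, PV = 18.848028
  t = 10.0000: CF_t = 1030.000000, DF = 0.596645, PV = 614.544750
Price P = sum_t PV_t = 824.959319


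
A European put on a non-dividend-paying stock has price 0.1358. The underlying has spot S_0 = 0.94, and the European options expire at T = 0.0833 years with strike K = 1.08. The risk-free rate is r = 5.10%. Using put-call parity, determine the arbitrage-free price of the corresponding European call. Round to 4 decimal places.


Put-call parity: C - P = S_0 * exp(-qT) - K * exp(-rT).
S_0 * exp(-qT) = 0.9400 * 1.00000000 = 0.94000000
K * exp(-rT) = 1.0800 * 0.99576071 = 1.07542157
C = P + S*exp(-qT) - K*exp(-rT)
C = 0.1358 + 0.94000000 - 1.07542157 = 0.0004

Answer: Call price = 0.0004


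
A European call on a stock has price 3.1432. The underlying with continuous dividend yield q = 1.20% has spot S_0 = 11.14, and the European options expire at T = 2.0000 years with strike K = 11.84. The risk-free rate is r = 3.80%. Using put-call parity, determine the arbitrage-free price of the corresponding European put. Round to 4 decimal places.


Put-call parity: C - P = S_0 * exp(-qT) - K * exp(-rT).
S_0 * exp(-qT) = 11.1400 * 0.97628571 = 10.87582281
K * exp(-rT) = 11.8400 * 0.92681621 = 10.97350389
P = C - S*exp(-qT) + K*exp(-rT)
P = 3.1432 - 10.87582281 + 10.97350389 = 3.2409

Answer: Put price = 3.2409


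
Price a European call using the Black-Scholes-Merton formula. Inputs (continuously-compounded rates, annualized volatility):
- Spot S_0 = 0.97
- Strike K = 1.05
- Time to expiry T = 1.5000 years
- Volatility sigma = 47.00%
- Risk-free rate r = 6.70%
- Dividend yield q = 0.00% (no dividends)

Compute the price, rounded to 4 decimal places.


Answer: Price = 0.2277

Derivation:
d1 = (ln(S/K) + (r - q + 0.5*sigma^2) * T) / (sigma * sqrt(T)) = 0.32473221
d2 = d1 - sigma * sqrt(T) = -0.25089788
exp(-rT) = 0.90438511; exp(-qT) = 1.00000000
C = S_0 * exp(-qT) * N(d1) - K * exp(-rT) * N(d2)
N(d1) = 0.62730812; N(d2) = 0.40094653
C = 0.9700 * 1.00000000 * 0.62730812 - 1.0500 * 0.90438511 * 0.40094653 = 0.2277


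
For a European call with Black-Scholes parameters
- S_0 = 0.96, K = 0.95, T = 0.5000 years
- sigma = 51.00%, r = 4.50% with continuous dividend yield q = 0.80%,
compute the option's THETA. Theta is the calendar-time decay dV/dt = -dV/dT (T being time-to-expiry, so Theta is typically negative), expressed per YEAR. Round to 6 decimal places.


Answer: Theta = -0.147592

Derivation:
d1 = 0.2606487100; d2 = -0.0999757484
phi(d1) = 0.3856182424; exp(-qT) = 0.9960079893; exp(-rT) = 0.9777512372
Theta = -S*exp(-qT)*phi(d1)*sigma/(2*sqrt(T)) - r*K*exp(-rT)*N(d2) + q*S*exp(-qT)*N(d1)
N(d1) = 0.6028182887; N(d2) = 0.4601817895; sqrt(T) = 0.7071067812
Term 1 = -0.9600 * 0.9960079893 * 0.3856182424 * 0.5100 / (2 * 0.7071067812) = -0.1329678983
Term 2 = -0.0450 * 0.9500 * 0.9777512372 * 0.4601817895 = -0.0192350767
Term 3 = 0.0080 * 0.9600 * 0.9960079893 * 0.6028182887 = 0.0046111629
Theta = -0.1329678983 + (-0.0192350767) + (0.0046111629) = -0.147592


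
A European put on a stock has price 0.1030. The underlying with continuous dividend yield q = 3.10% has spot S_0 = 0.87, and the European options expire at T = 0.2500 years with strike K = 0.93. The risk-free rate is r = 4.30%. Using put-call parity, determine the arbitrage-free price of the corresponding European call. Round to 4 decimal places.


Put-call parity: C - P = S_0 * exp(-qT) - K * exp(-rT).
S_0 * exp(-qT) = 0.8700 * 0.99227995 = 0.86328356
K * exp(-rT) = 0.9300 * 0.98930757 = 0.92005604
C = P + S*exp(-qT) - K*exp(-rT)
C = 0.1030 + 0.86328356 - 0.92005604 = 0.0462

Answer: Call price = 0.0462


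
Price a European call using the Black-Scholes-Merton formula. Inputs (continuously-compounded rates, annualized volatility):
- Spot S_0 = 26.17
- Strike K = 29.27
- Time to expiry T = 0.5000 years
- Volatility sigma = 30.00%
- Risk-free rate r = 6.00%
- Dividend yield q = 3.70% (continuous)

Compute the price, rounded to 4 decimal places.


Answer: Price = 1.1777

Derivation:
d1 = (ln(S/K) + (r - q + 0.5*sigma^2) * T) / (sigma * sqrt(T)) = -0.36745692
d2 = d1 - sigma * sqrt(T) = -0.57958896
exp(-rT) = 0.97044553; exp(-qT) = 0.98167007
C = S_0 * exp(-qT) * N(d1) - K * exp(-rT) * N(d2)
N(d1) = 0.35663911; N(d2) = 0.28109592
C = 26.1700 * 0.98167007 * 0.35663911 - 29.2700 * 0.97044553 * 0.28109592 = 1.1777


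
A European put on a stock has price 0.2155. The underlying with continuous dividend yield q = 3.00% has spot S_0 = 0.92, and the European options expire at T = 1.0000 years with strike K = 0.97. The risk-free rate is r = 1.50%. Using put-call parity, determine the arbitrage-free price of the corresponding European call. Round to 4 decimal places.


Answer: Call price = 0.1528

Derivation:
Put-call parity: C - P = S_0 * exp(-qT) - K * exp(-rT).
S_0 * exp(-qT) = 0.9200 * 0.97044553 = 0.89280989
K * exp(-rT) = 0.9700 * 0.98511194 = 0.95555858
C = P + S*exp(-qT) - K*exp(-rT)
C = 0.2155 + 0.89280989 - 0.95555858 = 0.1528


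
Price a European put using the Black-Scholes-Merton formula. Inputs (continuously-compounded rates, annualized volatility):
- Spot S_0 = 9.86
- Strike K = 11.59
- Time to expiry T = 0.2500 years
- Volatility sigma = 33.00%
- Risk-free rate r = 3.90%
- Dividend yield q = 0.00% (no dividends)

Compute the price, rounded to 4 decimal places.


Answer: Price = 1.7869

Derivation:
d1 = (ln(S/K) + (r - q + 0.5*sigma^2) * T) / (sigma * sqrt(T)) = -0.83814539
d2 = d1 - sigma * sqrt(T) = -1.00314539
exp(-rT) = 0.99029738; exp(-qT) = 1.00000000
P = K * exp(-rT) * N(-d2) - S_0 * exp(-qT) * N(-d1)
N(-d1) = 0.79902547; N(-d2) = 0.84210464
P = 11.5900 * 0.99029738 * 0.84210464 - 9.8600 * 1.00000000 * 0.79902547 = 1.7869


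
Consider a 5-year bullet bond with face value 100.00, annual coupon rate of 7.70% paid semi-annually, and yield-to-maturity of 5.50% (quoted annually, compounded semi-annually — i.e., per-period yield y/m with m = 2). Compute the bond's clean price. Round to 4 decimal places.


Answer: Price = 109.5041

Derivation:
Coupon per period c = face * coupon_rate / m = 3.850000
Periods per year m = 2; per-period yield y/m = 0.027500
Number of cashflows N = 10
Cashflows (t years, CF_t, discount factor 1/(1+y/m)^(m*t), PV):
  t = 0.5000: CF_t = 3.850000, DF = 0.973236, PV = 3.746959
  t = 1.0000: CF_t = 3.850000, DF = 0.947188, PV = 3.646675
  t = 1.5000: CF_t = 3.850000, DF = 0.921838, PV = 3.549075
  t = 2.0000: CF_t = 3.850000, DF = 0.897166, PV = 3.454088
  t = 2.5000: CF_t = 3.850000, DF = 0.873154, PV = 3.361643
  t = 3.0000: CF_t = 3.850000, DF = 0.849785, PV = 3.271672
  t = 3.5000: CF_t = 3.850000, DF = 0.827041, PV = 3.184109
  t = 4.0000: CF_t = 3.850000, DF = 0.804906, PV = 3.098889
  t = 4.5000: CF_t = 3.850000, DF = 0.783364, PV = 3.015951
  t = 5.0000: CF_t = 103.850000, DF = 0.762398, PV = 79.175022
Price P = sum_t PV_t = 109.504084


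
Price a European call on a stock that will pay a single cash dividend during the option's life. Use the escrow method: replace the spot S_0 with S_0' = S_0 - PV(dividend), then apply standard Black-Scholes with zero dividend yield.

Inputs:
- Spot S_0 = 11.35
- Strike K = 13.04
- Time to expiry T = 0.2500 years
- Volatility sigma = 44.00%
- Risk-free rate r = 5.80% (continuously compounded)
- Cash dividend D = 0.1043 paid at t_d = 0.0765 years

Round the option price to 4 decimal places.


PV(D) = D * exp(-r * t_d) = 0.1043 * 0.99557283 = 0.10383825
S_0' = S_0 - PV(D) = 11.3500 - 0.10383825 = 11.24616175
d1 = (ln(S_0'/K) + (r + sigma^2/2)*T) / (sigma*sqrt(T)) = -0.49679392
d2 = d1 - sigma*sqrt(T) = -0.71679392
exp(-rT) = 0.98560462
N(d1) = 0.30966719; N(d2) = 0.23675063
C = S_0' * N(d1) - K * exp(-rT) * N(d2) = 11.24616175 * 0.30966719 - 13.0400 * 0.98560462 * 0.23675063 = 0.4398

Answer: Price = 0.4398


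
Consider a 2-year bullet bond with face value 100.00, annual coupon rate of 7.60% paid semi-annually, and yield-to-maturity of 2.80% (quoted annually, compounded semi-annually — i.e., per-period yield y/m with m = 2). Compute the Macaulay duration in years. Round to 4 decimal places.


Coupon per period c = face * coupon_rate / m = 3.800000
Periods per year m = 2; per-period yield y/m = 0.014000
Number of cashflows N = 4
Cashflows (t years, CF_t, discount factor 1/(1+y/m)^(m*t), PV):
  t = 0.5000: CF_t = 3.800000, DF = 0.986193, PV = 3.747535
  t = 1.0000: CF_t = 3.800000, DF = 0.972577, PV = 3.695793
  t = 1.5000: CF_t = 3.800000, DF = 0.959149, PV = 3.644767
  t = 2.0000: CF_t = 103.800000, DF = 0.945906, PV = 98.185088
Price P = sum_t PV_t = 109.273183
Macaulay numerator sum_t t * PV_t:
  t * PV_t at t = 0.5000: 1.873767
  t * PV_t at t = 1.0000: 3.695793
  t * PV_t at t = 1.5000: 5.467150
  t * PV_t at t = 2.0000: 196.370176
Macaulay duration D = (sum_t t * PV_t) / P = 207.406887 / 109.273183 = 1.898058

Answer: Macaulay duration = 1.8981 years


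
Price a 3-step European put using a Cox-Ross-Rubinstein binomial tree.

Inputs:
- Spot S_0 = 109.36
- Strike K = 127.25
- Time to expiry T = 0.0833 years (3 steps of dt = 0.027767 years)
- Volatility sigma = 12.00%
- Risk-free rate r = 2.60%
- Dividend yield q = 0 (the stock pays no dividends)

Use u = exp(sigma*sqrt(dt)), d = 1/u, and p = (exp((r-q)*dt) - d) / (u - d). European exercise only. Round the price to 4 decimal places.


Answer: Price = V(0,0) = 17.6147

Derivation:
dt = T/N = 0.027767
u = exp(sigma*sqrt(dt)) = 1.020197; d = 1/u = 0.980203
p = (exp((r-q)*dt) - d) / (u - d) = 0.513058
Discount per step: exp(-r*dt) = 0.999278
Stock lattice S(k, i) with i counting down-moves:
  k=0: S(0,0) = 109.3600
  k=1: S(1,0) = 111.5688; S(1,1) = 107.1950
  k=2: S(2,0) = 113.8222; S(2,1) = 109.3600; S(2,2) = 105.0728
  k=3: S(3,0) = 116.1211; S(3,1) = 111.5688; S(3,2) = 107.1950; S(3,3) = 102.9926
Terminal payoffs V(N, i) = max(K - S_T, 0):
  V(3,0) = 11.128949; V(3,1) = 15.681228; V(3,2) = 20.055044; V(3,3) = 24.257395
Backward induction: V(k, i) = exp(-r*dt) * [p * V(k+1, i) + (1-p) * V(k+1, i+1)].
  V(2,0) = exp(-r*dt) * [p*11.128949 + (1-p)*15.681228] = 13.336012
  V(2,1) = exp(-r*dt) * [p*15.681228 + (1-p)*20.055044] = 17.798167
  V(2,2) = exp(-r*dt) * [p*20.055044 + (1-p)*24.257395] = 22.085393
  V(1,0) = exp(-r*dt) * [p*13.336012 + (1-p)*17.798167] = 15.497628
  V(1,1) = exp(-r*dt) * [p*17.798167 + (1-p)*22.085393] = 19.871445
  V(0,0) = exp(-r*dt) * [p*15.497628 + (1-p)*19.871445] = 17.614700


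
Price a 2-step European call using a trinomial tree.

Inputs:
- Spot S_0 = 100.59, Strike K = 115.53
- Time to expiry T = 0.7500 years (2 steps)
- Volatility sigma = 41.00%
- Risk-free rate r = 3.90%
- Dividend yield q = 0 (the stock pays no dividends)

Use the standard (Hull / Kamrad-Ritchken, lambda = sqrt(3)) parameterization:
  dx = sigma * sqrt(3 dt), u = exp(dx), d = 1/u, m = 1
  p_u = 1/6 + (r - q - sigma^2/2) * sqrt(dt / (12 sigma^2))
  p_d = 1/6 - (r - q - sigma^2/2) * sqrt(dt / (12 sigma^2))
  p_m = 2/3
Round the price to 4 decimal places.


Answer: Price = V(0,0) = 10.2210

Derivation:
dt = T/N = 0.375000; dx = sigma*sqrt(3*dt) = 0.434871
u = exp(dx) = 1.544763; d = 1/u = 0.647348
p_u = 0.147243, p_m = 0.666667, p_d = 0.186091
Discount per step: exp(-r*dt) = 0.985481
Stock lattice S(k, j) with j the centered position index:
  k=0: S(0,+0) = 100.5900
  k=1: S(1,-1) = 65.1168; S(1,+0) = 100.5900; S(1,+1) = 155.3877
  k=2: S(2,-2) = 42.1532; S(2,-1) = 65.1168; S(2,+0) = 100.5900; S(2,+1) = 155.3877; S(2,+2) = 240.0373
Terminal payoffs V(N, j) = max(S_T - K, 0):
  V(2,-2) = 0.000000; V(2,-1) = 0.000000; V(2,+0) = 0.000000; V(2,+1) = 39.857737; V(2,+2) = 124.507267
Backward induction: V(k, j) = exp(-r*dt) * [p_u * V(k+1, j+1) + p_m * V(k+1, j) + p_d * V(k+1, j-1)]
  V(1,-1) = exp(-r*dt) * [p_u*0.000000 + p_m*0.000000 + p_d*0.000000] = 0.000000
  V(1,+0) = exp(-r*dt) * [p_u*39.857737 + p_m*0.000000 + p_d*0.000000] = 5.783558
  V(1,+1) = exp(-r*dt) * [p_u*124.507267 + p_m*39.857737 + p_d*0.000000] = 44.252670
  V(0,+0) = exp(-r*dt) * [p_u*44.252670 + p_m*5.783558 + p_d*0.000000] = 10.221011


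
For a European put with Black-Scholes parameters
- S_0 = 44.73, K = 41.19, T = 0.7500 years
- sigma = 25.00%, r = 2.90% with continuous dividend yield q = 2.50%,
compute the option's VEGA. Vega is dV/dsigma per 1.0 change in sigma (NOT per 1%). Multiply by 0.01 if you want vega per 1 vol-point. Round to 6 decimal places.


Answer: Vega = 13.365118

Derivation:
d1 = 0.5029247804; d2 = 0.2864184294
phi(d1) = 0.3515493425; exp(-qT) = 0.9814246877; exp(-rT) = 0.9784848257
Vega = S * exp(-qT) * phi(d1) * sqrt(T) = 44.7300 * 0.9814246877 * 0.3515493425 * 0.8660254038 = 13.365118


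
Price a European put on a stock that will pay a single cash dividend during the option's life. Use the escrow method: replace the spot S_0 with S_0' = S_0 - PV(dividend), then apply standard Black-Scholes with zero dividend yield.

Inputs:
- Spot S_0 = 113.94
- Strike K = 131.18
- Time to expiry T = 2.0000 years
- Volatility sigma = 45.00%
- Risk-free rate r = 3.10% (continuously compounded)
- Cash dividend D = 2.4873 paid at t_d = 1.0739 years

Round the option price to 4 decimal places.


PV(D) = D * exp(-r * t_d) = 2.4873 * 0.96725714 = 2.40585869
S_0' = S_0 - PV(D) = 113.9400 - 2.40585869 = 111.53414131
d1 = (ln(S_0'/K) + (r + sigma^2/2)*T) / (sigma*sqrt(T)) = 0.16068659
d2 = d1 - sigma*sqrt(T) = -0.47570952
exp(-rT) = 0.93988289
N(-d1) = 0.43617013; N(-d2) = 0.68285933
P = K * exp(-rT) * N(-d2) - S_0' * N(-d1) = 131.1800 * 0.93988289 * 0.68285933 - 111.53414131 * 0.43617013 = 35.5445

Answer: Price = 35.5445


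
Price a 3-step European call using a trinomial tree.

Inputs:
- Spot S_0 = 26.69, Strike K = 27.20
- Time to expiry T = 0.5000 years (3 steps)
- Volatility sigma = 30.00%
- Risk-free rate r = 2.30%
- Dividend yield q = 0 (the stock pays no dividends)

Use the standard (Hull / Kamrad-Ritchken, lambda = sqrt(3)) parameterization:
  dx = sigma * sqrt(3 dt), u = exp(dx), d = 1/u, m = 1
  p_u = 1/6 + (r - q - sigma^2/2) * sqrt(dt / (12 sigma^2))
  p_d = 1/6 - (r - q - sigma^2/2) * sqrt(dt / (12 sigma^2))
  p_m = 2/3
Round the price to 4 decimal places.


Answer: Price = V(0,0) = 2.0446

Derivation:
dt = T/N = 0.166667; dx = sigma*sqrt(3*dt) = 0.212132
u = exp(dx) = 1.236311; d = 1/u = 0.808858
p_u = 0.158024, p_m = 0.666667, p_d = 0.175309
Discount per step: exp(-r*dt) = 0.996174
Stock lattice S(k, j) with j the centered position index:
  k=0: S(0,+0) = 26.6900
  k=1: S(1,-1) = 21.5884; S(1,+0) = 26.6900; S(1,+1) = 32.9971
  k=2: S(2,-2) = 17.4620; S(2,-1) = 21.5884; S(2,+0) = 26.6900; S(2,+1) = 32.9971; S(2,+2) = 40.7947
  k=3: S(3,-3) = 14.1242; S(3,-2) = 17.4620; S(3,-1) = 21.5884; S(3,+0) = 26.6900; S(3,+1) = 32.9971; S(3,+2) = 40.7947; S(3,+3) = 50.4350
Terminal payoffs V(N, j) = max(S_T - K, 0):
  V(3,-3) = 0.000000; V(3,-2) = 0.000000; V(3,-1) = 0.000000; V(3,+0) = 0.000000; V(3,+1) = 5.797144; V(3,+2) = 13.594735; V(3,+3) = 23.234984
Backward induction: V(k, j) = exp(-r*dt) * [p_u * V(k+1, j+1) + p_m * V(k+1, j) + p_d * V(k+1, j-1)]
  V(2,-2) = exp(-r*dt) * [p_u*0.000000 + p_m*0.000000 + p_d*0.000000] = 0.000000
  V(2,-1) = exp(-r*dt) * [p_u*0.000000 + p_m*0.000000 + p_d*0.000000] = 0.000000
  V(2,+0) = exp(-r*dt) * [p_u*5.797144 + p_m*0.000000 + p_d*0.000000] = 0.912584
  V(2,+1) = exp(-r*dt) * [p_u*13.594735 + p_m*5.797144 + p_d*0.000000] = 5.990054
  V(2,+2) = exp(-r*dt) * [p_u*23.234984 + p_m*13.594735 + p_d*5.797144] = 13.698528
  V(1,-1) = exp(-r*dt) * [p_u*0.912584 + p_m*0.000000 + p_d*0.000000] = 0.143659
  V(1,+0) = exp(-r*dt) * [p_u*5.990054 + p_m*0.912584 + p_d*0.000000] = 1.549014
  V(1,+1) = exp(-r*dt) * [p_u*13.698528 + p_m*5.990054 + p_d*0.912584] = 6.293881
  V(0,+0) = exp(-r*dt) * [p_u*6.293881 + p_m*1.549014 + p_d*0.143659] = 2.044594


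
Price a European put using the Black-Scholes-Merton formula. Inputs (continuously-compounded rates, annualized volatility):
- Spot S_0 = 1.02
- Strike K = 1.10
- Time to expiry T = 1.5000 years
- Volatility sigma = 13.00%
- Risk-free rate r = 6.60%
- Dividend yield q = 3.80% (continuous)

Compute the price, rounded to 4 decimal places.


d1 = (ln(S/K) + (r - q + 0.5*sigma^2) * T) / (sigma * sqrt(T)) = -0.13084391
d2 = d1 - sigma * sqrt(T) = -0.29006074
exp(-rT) = 0.90574271; exp(-qT) = 0.94459407
P = K * exp(-rT) * N(-d2) - S_0 * exp(-qT) * N(-d1)
N(-d1) = 0.55205061; N(-d2) = 0.61411511
P = 1.1000 * 0.90574271 * 0.61411511 - 1.0200 * 0.94459407 * 0.55205061 = 0.0800

Answer: Price = 0.0800


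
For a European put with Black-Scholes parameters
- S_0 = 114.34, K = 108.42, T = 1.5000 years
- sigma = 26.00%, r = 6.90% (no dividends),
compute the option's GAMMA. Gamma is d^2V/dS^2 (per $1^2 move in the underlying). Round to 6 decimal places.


Answer: Gamma = 0.008864

Derivation:
d1 = 0.6511996493; d2 = 0.3327659828
phi(d1) = 0.3227203808; exp(-qT) = 1.0000000000; exp(-rT) = 0.9016760227
Gamma = exp(-qT) * phi(d1) / (S * sigma * sqrt(T)) = 1.0000000000 * 0.3227203808 / (114.3400 * 0.2600 * 1.2247448714) = 0.008864


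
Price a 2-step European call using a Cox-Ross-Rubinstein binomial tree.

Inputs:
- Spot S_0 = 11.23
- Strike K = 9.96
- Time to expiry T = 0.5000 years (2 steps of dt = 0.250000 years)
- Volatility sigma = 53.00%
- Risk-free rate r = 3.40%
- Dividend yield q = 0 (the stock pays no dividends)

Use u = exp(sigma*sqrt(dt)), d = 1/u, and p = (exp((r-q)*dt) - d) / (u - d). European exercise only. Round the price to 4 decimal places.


dt = T/N = 0.250000
u = exp(sigma*sqrt(dt)) = 1.303431; d = 1/u = 0.767206
p = (exp((r-q)*dt) - d) / (u - d) = 0.450054
Discount per step: exp(-r*dt) = 0.991536
Stock lattice S(k, i) with i counting down-moves:
  k=0: S(0,0) = 11.2300
  k=1: S(1,0) = 14.6375; S(1,1) = 8.6157
  k=2: S(2,0) = 19.0790; S(2,1) = 11.2300; S(2,2) = 6.6100
Terminal payoffs V(N, i) = max(S_T - K, 0):
  V(2,0) = 9.119010; V(2,1) = 1.270000; V(2,2) = 0.000000
Backward induction: V(k, i) = exp(-r*dt) * [p * V(k+1, i) + (1-p) * V(k+1, i+1)].
  V(1,0) = exp(-r*dt) * [p*9.119010 + (1-p)*1.270000] = 4.761831
  V(1,1) = exp(-r*dt) * [p*1.270000 + (1-p)*0.000000] = 0.566731
  V(0,0) = exp(-r*dt) * [p*4.761831 + (1-p)*0.566731] = 2.433976

Answer: Price = V(0,0) = 2.4340


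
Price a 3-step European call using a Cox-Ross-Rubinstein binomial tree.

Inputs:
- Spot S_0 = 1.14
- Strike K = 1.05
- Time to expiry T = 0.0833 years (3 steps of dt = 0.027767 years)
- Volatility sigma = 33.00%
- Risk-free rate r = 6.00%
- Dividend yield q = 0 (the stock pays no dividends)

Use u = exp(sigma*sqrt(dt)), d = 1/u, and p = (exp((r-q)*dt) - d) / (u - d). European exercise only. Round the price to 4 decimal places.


dt = T/N = 0.027767
u = exp(sigma*sqrt(dt)) = 1.056529; d = 1/u = 0.946496
p = (exp((r-q)*dt) - d) / (u - d) = 0.501410
Discount per step: exp(-r*dt) = 0.998335
Stock lattice S(k, i) with i counting down-moves:
  k=0: S(0,0) = 1.1400
  k=1: S(1,0) = 1.2044; S(1,1) = 1.0790
  k=2: S(2,0) = 1.2725; S(2,1) = 1.1400; S(2,2) = 1.0213
  k=3: S(3,0) = 1.3445; S(3,1) = 1.2044; S(3,2) = 1.0790; S(3,3) = 0.9666
Terminal payoffs V(N, i) = max(S_T - K, 0):
  V(3,0) = 0.294464; V(3,1) = 0.154443; V(3,2) = 0.029005; V(3,3) = 0.000000
Backward induction: V(k, i) = exp(-r*dt) * [p * V(k+1, i) + (1-p) * V(k+1, i+1)].
  V(2,0) = exp(-r*dt) * [p*0.294464 + (1-p)*0.154443] = 0.224277
  V(2,1) = exp(-r*dt) * [p*0.154443 + (1-p)*0.029005] = 0.091748
  V(2,2) = exp(-r*dt) * [p*0.029005 + (1-p)*0.000000] = 0.014519
  V(1,0) = exp(-r*dt) * [p*0.224277 + (1-p)*0.091748] = 0.157936
  V(1,1) = exp(-r*dt) * [p*0.091748 + (1-p)*0.014519] = 0.053154
  V(0,0) = exp(-r*dt) * [p*0.157936 + (1-p)*0.053154] = 0.105517

Answer: Price = V(0,0) = 0.1055


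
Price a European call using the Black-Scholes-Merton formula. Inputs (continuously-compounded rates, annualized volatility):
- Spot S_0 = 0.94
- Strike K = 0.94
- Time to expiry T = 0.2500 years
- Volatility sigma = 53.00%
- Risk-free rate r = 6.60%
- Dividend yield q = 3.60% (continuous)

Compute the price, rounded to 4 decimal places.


Answer: Price = 0.1014

Derivation:
d1 = (ln(S/K) + (r - q + 0.5*sigma^2) * T) / (sigma * sqrt(T)) = 0.16080189
d2 = d1 - sigma * sqrt(T) = -0.10419811
exp(-rT) = 0.98363538; exp(-qT) = 0.99104038
C = S_0 * exp(-qT) * N(d1) - K * exp(-rT) * N(d2)
N(d1) = 0.56387528; N(d2) = 0.45850607
C = 0.9400 * 0.99104038 * 0.56387528 - 0.9400 * 0.98363538 * 0.45850607 = 0.1014


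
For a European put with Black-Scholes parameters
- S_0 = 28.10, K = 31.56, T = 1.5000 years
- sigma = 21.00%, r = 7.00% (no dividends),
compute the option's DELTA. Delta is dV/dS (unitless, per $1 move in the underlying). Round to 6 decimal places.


Answer: Delta = -0.465988

Derivation:
d1 = 0.0853591979; d2 = -0.1718372251
phi(d1) = 0.3974915394; exp(-qT) = 1.0000000000; exp(-rT) = 0.9003245226
N(-d1) = 0.4659879151
Delta = -exp(-qT) * N(-d1) = -1.0000000000 * 0.4659879151 = -0.465988


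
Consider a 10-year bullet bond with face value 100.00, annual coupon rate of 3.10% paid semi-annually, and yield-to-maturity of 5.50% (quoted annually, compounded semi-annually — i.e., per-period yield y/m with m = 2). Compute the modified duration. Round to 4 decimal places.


Answer: Modified duration = 8.2712

Derivation:
Coupon per period c = face * coupon_rate / m = 1.550000
Periods per year m = 2; per-period yield y/m = 0.027500
Number of cashflows N = 20
Cashflows (t years, CF_t, discount factor 1/(1+y/m)^(m*t), PV):
  t = 0.5000: CF_t = 1.550000, DF = 0.973236, PV = 1.508516
  t = 1.0000: CF_t = 1.550000, DF = 0.947188, PV = 1.468142
  t = 1.5000: CF_t = 1.550000, DF = 0.921838, PV = 1.428849
  t = 2.0000: CF_t = 1.550000, DF = 0.897166, PV = 1.390607
  t = 2.5000: CF_t = 1.550000, DF = 0.873154, PV = 1.353389
  t = 3.0000: CF_t = 1.550000, DF = 0.849785, PV = 1.317167
  t = 3.5000: CF_t = 1.550000, DF = 0.827041, PV = 1.281914
  t = 4.0000: CF_t = 1.550000, DF = 0.804906, PV = 1.247605
  t = 4.5000: CF_t = 1.550000, DF = 0.783364, PV = 1.214214
  t = 5.0000: CF_t = 1.550000, DF = 0.762398, PV = 1.181717
  t = 5.5000: CF_t = 1.550000, DF = 0.741993, PV = 1.150089
  t = 6.0000: CF_t = 1.550000, DF = 0.722134, PV = 1.119308
  t = 6.5000: CF_t = 1.550000, DF = 0.702807, PV = 1.089351
  t = 7.0000: CF_t = 1.550000, DF = 0.683997, PV = 1.060196
  t = 7.5000: CF_t = 1.550000, DF = 0.665691, PV = 1.031821
  t = 8.0000: CF_t = 1.550000, DF = 0.647874, PV = 1.004205
  t = 8.5000: CF_t = 1.550000, DF = 0.630535, PV = 0.977329
  t = 9.0000: CF_t = 1.550000, DF = 0.613659, PV = 0.951171
  t = 9.5000: CF_t = 1.550000, DF = 0.597235, PV = 0.925714
  t = 10.0000: CF_t = 101.550000, DF = 0.581251, PV = 59.025995
Price P = sum_t PV_t = 81.727297
First compute Macaulay numerator sum_t t * PV_t:
  t * PV_t at t = 0.5000: 0.754258
  t * PV_t at t = 1.0000: 1.468142
  t * PV_t at t = 1.5000: 2.143273
  t * PV_t at t = 2.0000: 2.781214
  t * PV_t at t = 2.5000: 3.383472
  t * PV_t at t = 3.0000: 3.951500
  t * PV_t at t = 3.5000: 4.486699
  t * PV_t at t = 4.0000: 4.990419
  t * PV_t at t = 4.5000: 5.463963
  t * PV_t at t = 5.0000: 5.908584
  t * PV_t at t = 5.5000: 6.325491
  t * PV_t at t = 6.0000: 6.715850
  t * PV_t at t = 6.5000: 7.080783
  t * PV_t at t = 7.0000: 7.421370
  t * PV_t at t = 7.5000: 7.738655
  t * PV_t at t = 8.0000: 8.033641
  t * PV_t at t = 8.5000: 8.307293
  t * PV_t at t = 9.0000: 8.560542
  t * PV_t at t = 9.5000: 8.794285
  t * PV_t at t = 10.0000: 590.259950
Macaulay duration D = 694.569382 / 81.727297 = 8.498622
Modified duration = D / (1 + y/m) = 8.498622 / (1 + 0.027500) = 8.271165


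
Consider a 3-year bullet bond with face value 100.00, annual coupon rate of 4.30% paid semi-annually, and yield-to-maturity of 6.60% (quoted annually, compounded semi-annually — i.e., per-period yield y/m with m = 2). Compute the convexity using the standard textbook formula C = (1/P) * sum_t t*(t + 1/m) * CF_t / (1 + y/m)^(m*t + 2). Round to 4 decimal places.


Coupon per period c = face * coupon_rate / m = 2.150000
Periods per year m = 2; per-period yield y/m = 0.033000
Number of cashflows N = 6
Cashflows (t years, CF_t, discount factor 1/(1+y/m)^(m*t), PV):
  t = 0.5000: CF_t = 2.150000, DF = 0.968054, PV = 2.081317
  t = 1.0000: CF_t = 2.150000, DF = 0.937129, PV = 2.014827
  t = 1.5000: CF_t = 2.150000, DF = 0.907192, PV = 1.950462
  t = 2.0000: CF_t = 2.150000, DF = 0.878211, PV = 1.888153
  t = 2.5000: CF_t = 2.150000, DF = 0.850156, PV = 1.827834
  t = 3.0000: CF_t = 102.150000, DF = 0.822997, PV = 84.069108
Price P = sum_t PV_t = 93.831702
Convexity numerator sum_t t*(t + 1/m) * CF_t / (1+y/m)^(m*t + 2):
  t = 0.5000: term = 0.975231
  t = 1.0000: term = 2.832229
  t = 1.5000: term = 5.483503
  t = 2.0000: term = 8.847214
  t = 2.5000: term = 12.846874
  t = 3.0000: term = 827.227756
Convexity = (1/P) * sum = 858.212808 / 93.831702 = 9.146299

Answer: Convexity = 9.1463


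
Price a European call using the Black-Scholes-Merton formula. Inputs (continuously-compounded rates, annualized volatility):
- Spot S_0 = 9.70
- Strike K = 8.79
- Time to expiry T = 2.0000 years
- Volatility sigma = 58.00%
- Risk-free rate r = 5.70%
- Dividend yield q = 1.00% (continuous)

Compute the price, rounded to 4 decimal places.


d1 = (ln(S/K) + (r - q + 0.5*sigma^2) * T) / (sigma * sqrt(T)) = 0.64482186
d2 = d1 - sigma * sqrt(T) = -0.17542201
exp(-rT) = 0.89225796; exp(-qT) = 0.98019867
C = S_0 * exp(-qT) * N(d1) - K * exp(-rT) * N(d2)
N(d1) = 0.74047868; N(d2) = 0.43037402
C = 9.7000 * 0.98019867 * 0.74047868 - 8.7900 * 0.89225796 * 0.43037402 = 3.6650

Answer: Price = 3.6650


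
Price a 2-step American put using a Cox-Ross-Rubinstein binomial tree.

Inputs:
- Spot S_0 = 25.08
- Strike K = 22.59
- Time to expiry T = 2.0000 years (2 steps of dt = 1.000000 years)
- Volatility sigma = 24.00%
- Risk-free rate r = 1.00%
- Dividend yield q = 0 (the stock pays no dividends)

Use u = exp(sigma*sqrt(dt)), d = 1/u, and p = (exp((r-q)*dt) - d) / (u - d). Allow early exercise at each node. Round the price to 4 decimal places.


dt = T/N = 1.000000
u = exp(sigma*sqrt(dt)) = 1.271249; d = 1/u = 0.786628
p = (exp((r-q)*dt) - d) / (u - d) = 0.461025
Discount per step: exp(-r*dt) = 0.990050
Stock lattice S(k, i) with i counting down-moves:
  k=0: S(0,0) = 25.0800
  k=1: S(1,0) = 31.8829; S(1,1) = 19.7286
  k=2: S(2,0) = 40.5311; S(2,1) = 25.0800; S(2,2) = 15.5191
Terminal payoffs V(N, i) = max(K - S_T, 0):
  V(2,0) = 0.000000; V(2,1) = 0.000000; V(2,2) = 7.070913
Backward induction: V(k, i) = exp(-r*dt) * [p * V(k+1, i) + (1-p) * V(k+1, i+1)]; then take max(V_cont, immediate exercise) for American.
  V(1,0) = exp(-r*dt) * [p*0.000000 + (1-p)*0.000000] = 0.000000; exercise = 0.000000; V(1,0) = max -> 0.000000
  V(1,1) = exp(-r*dt) * [p*0.000000 + (1-p)*7.070913] = 3.773128; exercise = 2.861373; V(1,1) = max -> 3.773128
  V(0,0) = exp(-r*dt) * [p*0.000000 + (1-p)*3.773128] = 2.013388; exercise = 0.000000; V(0,0) = max -> 2.013388

Answer: Price = V(0,0) = 2.0134


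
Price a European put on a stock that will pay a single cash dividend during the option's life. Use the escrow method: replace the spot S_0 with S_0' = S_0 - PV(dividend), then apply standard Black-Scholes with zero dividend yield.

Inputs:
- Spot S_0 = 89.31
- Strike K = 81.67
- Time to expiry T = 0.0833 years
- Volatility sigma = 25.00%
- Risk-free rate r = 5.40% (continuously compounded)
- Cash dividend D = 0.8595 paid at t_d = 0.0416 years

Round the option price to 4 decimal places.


PV(D) = D * exp(-r * t_d) = 0.8595 * 0.99775612 = 0.85757139
S_0' = S_0 - PV(D) = 89.3100 - 0.85757139 = 88.45242861
d1 = (ln(S_0'/K) + (r + sigma^2/2)*T) / (sigma*sqrt(T)) = 1.20407802
d2 = d1 - sigma*sqrt(T) = 1.13192368
exp(-rT) = 0.99551190
N(-d1) = 0.11427971; N(-d2) = 0.12883326
P = K * exp(-rT) * N(-d2) - S_0' * N(-d1) = 81.6700 * 0.99551190 * 0.12883326 - 88.45242861 * 0.11427971 = 0.3663

Answer: Price = 0.3663


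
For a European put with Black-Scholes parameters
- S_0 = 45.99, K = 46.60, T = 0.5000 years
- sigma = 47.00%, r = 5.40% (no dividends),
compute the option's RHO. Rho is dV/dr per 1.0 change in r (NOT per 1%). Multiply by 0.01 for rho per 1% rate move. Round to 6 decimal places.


Answer: Rho = -12.463880

Derivation:
d1 = 0.2077643423; d2 = -0.1245758448
phi(d1) = 0.3904241588; exp(-qT) = 1.0000000000; exp(-rT) = 0.9733612415
N(-d2) = 0.5495703238
Rho = -K*T*exp(-rT)*N(-d2) = -46.6000 * 0.5000 * 0.9733612415 * 0.5495703238 = -12.463880


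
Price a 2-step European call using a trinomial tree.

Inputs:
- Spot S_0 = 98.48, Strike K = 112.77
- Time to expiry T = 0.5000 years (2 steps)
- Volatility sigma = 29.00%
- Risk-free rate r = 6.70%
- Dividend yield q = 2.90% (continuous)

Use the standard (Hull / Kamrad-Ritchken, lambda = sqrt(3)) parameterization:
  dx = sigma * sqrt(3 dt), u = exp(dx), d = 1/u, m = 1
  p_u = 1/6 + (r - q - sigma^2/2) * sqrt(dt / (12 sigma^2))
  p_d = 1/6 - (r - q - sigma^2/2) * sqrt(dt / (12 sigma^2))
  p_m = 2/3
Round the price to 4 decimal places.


Answer: Price = V(0,0) = 4.2453

Derivation:
dt = T/N = 0.250000; dx = sigma*sqrt(3*dt) = 0.251147
u = exp(dx) = 1.285500; d = 1/u = 0.777908
p_u = 0.164651, p_m = 0.666667, p_d = 0.168682
Discount per step: exp(-r*dt) = 0.983390
Stock lattice S(k, j) with j the centered position index:
  k=0: S(0,+0) = 98.4800
  k=1: S(1,-1) = 76.6084; S(1,+0) = 98.4800; S(1,+1) = 126.5960
  k=2: S(2,-2) = 59.5942; S(2,-1) = 76.6084; S(2,+0) = 98.4800; S(2,+1) = 126.5960; S(2,+2) = 162.7391
Terminal payoffs V(N, j) = max(S_T - K, 0):
  V(2,-2) = 0.000000; V(2,-1) = 0.000000; V(2,+0) = 0.000000; V(2,+1) = 13.825992; V(2,+2) = 49.969086
Backward induction: V(k, j) = exp(-r*dt) * [p_u * V(k+1, j+1) + p_m * V(k+1, j) + p_d * V(k+1, j-1)]
  V(1,-1) = exp(-r*dt) * [p_u*0.000000 + p_m*0.000000 + p_d*0.000000] = 0.000000
  V(1,+0) = exp(-r*dt) * [p_u*13.825992 + p_m*0.000000 + p_d*0.000000] = 2.238649
  V(1,+1) = exp(-r*dt) * [p_u*49.969086 + p_m*13.825992 + p_d*0.000000] = 17.155017
  V(0,+0) = exp(-r*dt) * [p_u*17.155017 + p_m*2.238649 + p_d*0.000000] = 4.245314


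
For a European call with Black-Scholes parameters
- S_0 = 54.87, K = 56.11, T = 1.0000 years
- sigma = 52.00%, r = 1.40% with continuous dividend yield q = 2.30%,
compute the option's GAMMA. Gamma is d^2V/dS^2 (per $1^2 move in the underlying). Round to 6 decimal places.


Answer: Gamma = 0.013394

Derivation:
d1 = 0.1997167333; d2 = -0.3202832667
phi(d1) = 0.3910648328; exp(-qT) = 0.9772624838; exp(-rT) = 0.9860975443
Gamma = exp(-qT) * phi(d1) / (S * sigma * sqrt(T)) = 0.9772624838 * 0.3910648328 / (54.8700 * 0.5200 * 1.0000000000) = 0.013394


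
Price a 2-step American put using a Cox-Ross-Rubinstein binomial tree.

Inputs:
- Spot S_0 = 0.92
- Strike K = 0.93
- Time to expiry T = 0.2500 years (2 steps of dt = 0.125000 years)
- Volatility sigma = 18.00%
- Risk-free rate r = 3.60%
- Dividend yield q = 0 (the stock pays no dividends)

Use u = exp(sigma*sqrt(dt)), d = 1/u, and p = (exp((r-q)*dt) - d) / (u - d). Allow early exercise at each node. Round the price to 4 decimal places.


Answer: Price = V(0,0) = 0.0344

Derivation:
dt = T/N = 0.125000
u = exp(sigma*sqrt(dt)) = 1.065708; d = 1/u = 0.938343
p = (exp((r-q)*dt) - d) / (u - d) = 0.519507
Discount per step: exp(-r*dt) = 0.995510
Stock lattice S(k, i) with i counting down-moves:
  k=0: S(0,0) = 0.9200
  k=1: S(1,0) = 0.9805; S(1,1) = 0.8633
  k=2: S(2,0) = 1.0449; S(2,1) = 0.9200; S(2,2) = 0.8100
Terminal payoffs V(N, i) = max(K - S_T, 0):
  V(2,0) = 0.000000; V(2,1) = 0.010000; V(2,2) = 0.119951
Backward induction: V(k, i) = exp(-r*dt) * [p * V(k+1, i) + (1-p) * V(k+1, i+1)]; then take max(V_cont, immediate exercise) for American.
  V(1,0) = exp(-r*dt) * [p*0.000000 + (1-p)*0.010000] = 0.004783; exercise = 0.000000; V(1,0) = max -> 0.004783
  V(1,1) = exp(-r*dt) * [p*0.010000 + (1-p)*0.119951] = 0.062549; exercise = 0.066724; V(1,1) = max -> 0.066724
  V(0,0) = exp(-r*dt) * [p*0.004783 + (1-p)*0.066724] = 0.034390; exercise = 0.010000; V(0,0) = max -> 0.034390


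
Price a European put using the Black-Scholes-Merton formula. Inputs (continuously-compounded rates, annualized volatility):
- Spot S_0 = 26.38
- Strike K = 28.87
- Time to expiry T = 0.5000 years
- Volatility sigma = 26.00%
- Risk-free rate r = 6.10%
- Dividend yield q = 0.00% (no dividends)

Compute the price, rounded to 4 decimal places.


Answer: Price = 2.9067

Derivation:
d1 = (ln(S/K) + (r - q + 0.5*sigma^2) * T) / (sigma * sqrt(T)) = -0.23278416
d2 = d1 - sigma * sqrt(T) = -0.41663192
exp(-rT) = 0.96996043; exp(-qT) = 1.00000000
P = K * exp(-rT) * N(-d2) - S_0 * exp(-qT) * N(-d1)
N(-d1) = 0.59203549; N(-d2) = 0.66152617
P = 28.8700 * 0.96996043 * 0.66152617 - 26.3800 * 1.00000000 * 0.59203549 = 2.9067


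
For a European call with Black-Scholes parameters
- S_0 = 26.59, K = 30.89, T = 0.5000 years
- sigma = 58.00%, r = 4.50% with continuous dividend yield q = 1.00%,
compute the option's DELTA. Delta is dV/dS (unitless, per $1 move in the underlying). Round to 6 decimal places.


Answer: Delta = 0.450868

Derivation:
d1 = -0.1177632742; d2 = -0.5278852073
phi(d1) = 0.3961855458; exp(-qT) = 0.9950124792; exp(-rT) = 0.9777512372
N(d1) = 0.4531276150
Delta = exp(-qT) * N(d1) = 0.9950124792 * 0.4531276150 = 0.450868


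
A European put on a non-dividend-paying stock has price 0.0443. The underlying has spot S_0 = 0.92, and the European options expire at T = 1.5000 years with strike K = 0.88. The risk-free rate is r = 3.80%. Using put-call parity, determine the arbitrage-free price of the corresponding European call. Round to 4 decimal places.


Answer: Call price = 0.1331

Derivation:
Put-call parity: C - P = S_0 * exp(-qT) - K * exp(-rT).
S_0 * exp(-qT) = 0.9200 * 1.00000000 = 0.92000000
K * exp(-rT) = 0.8800 * 0.94459407 = 0.83124278
C = P + S*exp(-qT) - K*exp(-rT)
C = 0.0443 + 0.92000000 - 0.83124278 = 0.1331


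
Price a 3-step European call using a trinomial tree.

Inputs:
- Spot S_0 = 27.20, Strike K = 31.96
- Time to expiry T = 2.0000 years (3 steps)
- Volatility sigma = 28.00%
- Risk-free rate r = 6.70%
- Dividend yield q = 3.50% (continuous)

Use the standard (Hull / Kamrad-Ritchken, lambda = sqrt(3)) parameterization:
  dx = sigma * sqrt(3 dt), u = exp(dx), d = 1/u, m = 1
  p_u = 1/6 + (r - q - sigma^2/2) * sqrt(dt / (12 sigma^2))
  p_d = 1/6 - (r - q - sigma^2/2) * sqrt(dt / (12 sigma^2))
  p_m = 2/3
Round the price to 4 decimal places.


Answer: Price = V(0,0) = 3.1572

Derivation:
dt = T/N = 0.666667; dx = sigma*sqrt(3*dt) = 0.395980
u = exp(dx) = 1.485839; d = 1/u = 0.673020
p_u = 0.160606, p_m = 0.666667, p_d = 0.172728
Discount per step: exp(-r*dt) = 0.956316
Stock lattice S(k, j) with j the centered position index:
  k=0: S(0,+0) = 27.2000
  k=1: S(1,-1) = 18.3062; S(1,+0) = 27.2000; S(1,+1) = 40.4148
  k=2: S(2,-2) = 12.3204; S(2,-1) = 18.3062; S(2,+0) = 27.2000; S(2,+1) = 40.4148; S(2,+2) = 60.0499
  k=3: S(3,-3) = 8.2919; S(3,-2) = 12.3204; S(3,-1) = 18.3062; S(3,+0) = 27.2000; S(3,+1) = 40.4148; S(3,+2) = 60.0499; S(3,+3) = 89.2246
Terminal payoffs V(N, j) = max(S_T - K, 0):
  V(3,-3) = 0.000000; V(3,-2) = 0.000000; V(3,-1) = 0.000000; V(3,+0) = 0.000000; V(3,+1) = 8.454829; V(3,+2) = 28.089941; V(3,+3) = 57.264562
Backward induction: V(k, j) = exp(-r*dt) * [p_u * V(k+1, j+1) + p_m * V(k+1, j) + p_d * V(k+1, j-1)]
  V(2,-2) = exp(-r*dt) * [p_u*0.000000 + p_m*0.000000 + p_d*0.000000] = 0.000000
  V(2,-1) = exp(-r*dt) * [p_u*0.000000 + p_m*0.000000 + p_d*0.000000] = 0.000000
  V(2,+0) = exp(-r*dt) * [p_u*8.454829 + p_m*0.000000 + p_d*0.000000] = 1.298576
  V(2,+1) = exp(-r*dt) * [p_u*28.089941 + p_m*8.454829 + p_d*0.000000] = 9.704657
  V(2,+2) = exp(-r*dt) * [p_u*57.264562 + p_m*28.089941 + p_d*8.454829] = 28.100422
  V(1,-1) = exp(-r*dt) * [p_u*1.298576 + p_m*0.000000 + p_d*0.000000] = 0.199448
  V(1,+0) = exp(-r*dt) * [p_u*9.704657 + p_m*1.298576 + p_d*0.000000] = 2.318437
  V(1,+1) = exp(-r*dt) * [p_u*28.100422 + p_m*9.704657 + p_d*1.298576] = 10.717589
  V(0,+0) = exp(-r*dt) * [p_u*10.717589 + p_m*2.318437 + p_d*0.199448] = 3.157164


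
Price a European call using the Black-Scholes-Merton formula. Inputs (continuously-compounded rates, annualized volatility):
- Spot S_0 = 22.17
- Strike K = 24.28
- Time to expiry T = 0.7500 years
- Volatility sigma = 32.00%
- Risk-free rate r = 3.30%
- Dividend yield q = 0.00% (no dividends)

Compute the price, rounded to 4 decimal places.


d1 = (ln(S/K) + (r - q + 0.5*sigma^2) * T) / (sigma * sqrt(T)) = -0.10018089
d2 = d1 - sigma * sqrt(T) = -0.37730902
exp(-rT) = 0.97555377; exp(-qT) = 1.00000000
C = S_0 * exp(-qT) * N(d1) - K * exp(-rT) * N(d2)
N(d1) = 0.46010036; N(d2) = 0.35297199
C = 22.1700 * 1.00000000 * 0.46010036 - 24.2800 * 0.97555377 * 0.35297199 = 1.8398

Answer: Price = 1.8398


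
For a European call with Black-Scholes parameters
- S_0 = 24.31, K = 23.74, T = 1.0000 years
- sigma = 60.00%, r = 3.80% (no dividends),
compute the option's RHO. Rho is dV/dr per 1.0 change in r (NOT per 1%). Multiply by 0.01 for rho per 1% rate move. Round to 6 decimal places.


Answer: Rho = 9.641660

Derivation:
d1 = 0.4028773319; d2 = -0.1971226681
phi(d1) = 0.3678450072; exp(-qT) = 1.0000000000; exp(-rT) = 0.9627129409
N(d2) = 0.4218657724
Rho = K*T*exp(-rT)*N(d2) = 23.7400 * 1.0000 * 0.9627129409 * 0.4218657724 = 9.641660


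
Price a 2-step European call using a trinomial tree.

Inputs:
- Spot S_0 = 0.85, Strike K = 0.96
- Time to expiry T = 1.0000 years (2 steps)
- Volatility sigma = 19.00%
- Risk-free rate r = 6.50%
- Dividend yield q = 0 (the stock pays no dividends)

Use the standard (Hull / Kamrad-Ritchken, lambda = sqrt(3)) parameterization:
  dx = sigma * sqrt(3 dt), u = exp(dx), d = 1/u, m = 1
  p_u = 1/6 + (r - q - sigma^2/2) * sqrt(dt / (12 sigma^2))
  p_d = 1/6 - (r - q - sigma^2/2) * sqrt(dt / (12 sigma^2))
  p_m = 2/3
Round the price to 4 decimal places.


dt = T/N = 0.500000; dx = sigma*sqrt(3*dt) = 0.232702
u = exp(dx) = 1.262005; d = 1/u = 0.792390
p_u = 0.217107, p_m = 0.666667, p_d = 0.116227
Discount per step: exp(-r*dt) = 0.968022
Stock lattice S(k, j) with j the centered position index:
  k=0: S(0,+0) = 0.8500
  k=1: S(1,-1) = 0.6735; S(1,+0) = 0.8500; S(1,+1) = 1.0727
  k=2: S(2,-2) = 0.5337; S(2,-1) = 0.6735; S(2,+0) = 0.8500; S(2,+1) = 1.0727; S(2,+2) = 1.3538
Terminal payoffs V(N, j) = max(S_T - K, 0):
  V(2,-2) = 0.000000; V(2,-1) = 0.000000; V(2,+0) = 0.000000; V(2,+1) = 0.112704; V(2,+2) = 0.393758
Backward induction: V(k, j) = exp(-r*dt) * [p_u * V(k+1, j+1) + p_m * V(k+1, j) + p_d * V(k+1, j-1)]
  V(1,-1) = exp(-r*dt) * [p_u*0.000000 + p_m*0.000000 + p_d*0.000000] = 0.000000
  V(1,+0) = exp(-r*dt) * [p_u*0.112704 + p_m*0.000000 + p_d*0.000000] = 0.023686
  V(1,+1) = exp(-r*dt) * [p_u*0.393758 + p_m*0.112704 + p_d*0.000000] = 0.155487
  V(0,+0) = exp(-r*dt) * [p_u*0.155487 + p_m*0.023686 + p_d*0.000000] = 0.047964

Answer: Price = V(0,0) = 0.0480


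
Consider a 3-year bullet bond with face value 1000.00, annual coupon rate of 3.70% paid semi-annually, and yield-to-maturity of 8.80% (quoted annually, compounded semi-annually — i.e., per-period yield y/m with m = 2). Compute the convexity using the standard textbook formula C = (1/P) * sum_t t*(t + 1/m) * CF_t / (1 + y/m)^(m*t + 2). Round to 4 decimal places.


Answer: Convexity = 9.0181

Derivation:
Coupon per period c = face * coupon_rate / m = 18.500000
Periods per year m = 2; per-period yield y/m = 0.044000
Number of cashflows N = 6
Cashflows (t years, CF_t, discount factor 1/(1+y/m)^(m*t), PV):
  t = 0.5000: CF_t = 18.500000, DF = 0.957854, PV = 17.720307
  t = 1.0000: CF_t = 18.500000, DF = 0.917485, PV = 16.973474
  t = 1.5000: CF_t = 18.500000, DF = 0.878817, PV = 16.258117
  t = 2.0000: CF_t = 18.500000, DF = 0.841779, PV = 15.572909
  t = 2.5000: CF_t = 18.500000, DF = 0.806302, PV = 14.916579
  t = 3.0000: CF_t = 1018.500000, DF = 0.772320, PV = 786.607425
Price P = sum_t PV_t = 868.048809
Convexity numerator sum_t t*(t + 1/m) * CF_t / (1+y/m)^(m*t + 2):
  t = 0.5000: term = 8.129058
  t = 1.0000: term = 23.359363
  t = 1.5000: term = 44.749737
  t = 2.0000: term = 71.439555
  t = 2.5000: term = 102.643039
  t = 3.0000: term = 7577.855910
Convexity = (1/P) * sum = 7828.176662 / 868.048809 = 9.018130
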